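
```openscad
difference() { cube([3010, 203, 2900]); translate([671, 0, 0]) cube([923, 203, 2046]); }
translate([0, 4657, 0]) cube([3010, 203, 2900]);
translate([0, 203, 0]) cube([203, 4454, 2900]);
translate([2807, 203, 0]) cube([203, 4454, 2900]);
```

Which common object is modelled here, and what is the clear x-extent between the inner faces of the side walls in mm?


A single room. The interior width is 2604 mm.

Four walls enclosing a rectangle with a door in the front wall — a room. Outside width 3010 minus two 203 mm walls gives 2604 mm.


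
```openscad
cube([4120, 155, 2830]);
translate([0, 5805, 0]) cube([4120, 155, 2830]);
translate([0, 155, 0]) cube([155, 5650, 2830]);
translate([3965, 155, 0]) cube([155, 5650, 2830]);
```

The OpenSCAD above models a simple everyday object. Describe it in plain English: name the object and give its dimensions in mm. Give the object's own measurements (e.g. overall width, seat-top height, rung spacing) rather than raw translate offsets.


The wall frame of a small rectangular building: four walls, each 2830 mm tall and 155 mm thick, enclosing a footprint 4120 mm (x) by 5960 mm (y) outside-to-outside, with no floor or roof. The front and back walls (the −y and +y sides) span the full width; the two side walls fit between them.


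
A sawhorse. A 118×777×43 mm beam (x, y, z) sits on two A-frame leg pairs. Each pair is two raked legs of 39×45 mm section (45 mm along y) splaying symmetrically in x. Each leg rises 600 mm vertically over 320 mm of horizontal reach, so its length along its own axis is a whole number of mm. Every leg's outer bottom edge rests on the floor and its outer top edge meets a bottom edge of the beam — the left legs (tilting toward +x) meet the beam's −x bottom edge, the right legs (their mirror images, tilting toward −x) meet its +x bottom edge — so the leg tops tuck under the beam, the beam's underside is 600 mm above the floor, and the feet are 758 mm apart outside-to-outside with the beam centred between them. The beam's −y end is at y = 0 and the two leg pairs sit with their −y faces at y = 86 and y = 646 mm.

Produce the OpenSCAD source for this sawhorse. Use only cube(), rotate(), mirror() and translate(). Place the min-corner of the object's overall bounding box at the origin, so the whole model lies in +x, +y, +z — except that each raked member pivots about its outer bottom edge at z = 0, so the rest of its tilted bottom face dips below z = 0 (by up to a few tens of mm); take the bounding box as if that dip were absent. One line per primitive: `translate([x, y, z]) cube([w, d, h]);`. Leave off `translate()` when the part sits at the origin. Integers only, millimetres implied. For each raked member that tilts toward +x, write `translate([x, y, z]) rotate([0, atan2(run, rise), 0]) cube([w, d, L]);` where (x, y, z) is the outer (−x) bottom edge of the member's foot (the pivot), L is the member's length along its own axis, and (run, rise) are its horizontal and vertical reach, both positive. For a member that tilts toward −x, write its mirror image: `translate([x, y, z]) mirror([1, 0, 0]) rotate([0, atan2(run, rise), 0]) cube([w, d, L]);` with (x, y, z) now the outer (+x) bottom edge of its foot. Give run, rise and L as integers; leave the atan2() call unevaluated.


translate([320, 0, 600]) cube([118, 777, 43]);
translate([0, 86, 0]) rotate([0, atan2(320, 600), 0]) cube([39, 45, 680]);
translate([758, 86, 0]) mirror([1, 0, 0]) rotate([0, atan2(320, 600), 0]) cube([39, 45, 680]);
translate([0, 646, 0]) rotate([0, atan2(320, 600), 0]) cube([39, 45, 680]);
translate([758, 646, 0]) mirror([1, 0, 0]) rotate([0, atan2(320, 600), 0]) cube([39, 45, 680]);


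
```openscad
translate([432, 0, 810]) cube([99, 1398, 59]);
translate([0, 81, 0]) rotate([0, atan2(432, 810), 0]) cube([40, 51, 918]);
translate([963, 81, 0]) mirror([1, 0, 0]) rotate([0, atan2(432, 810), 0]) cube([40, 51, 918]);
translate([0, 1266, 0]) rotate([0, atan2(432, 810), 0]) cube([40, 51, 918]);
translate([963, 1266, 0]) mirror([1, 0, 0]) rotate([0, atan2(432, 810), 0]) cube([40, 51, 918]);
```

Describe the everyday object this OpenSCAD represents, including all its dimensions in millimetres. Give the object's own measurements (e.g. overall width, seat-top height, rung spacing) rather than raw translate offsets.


A sawhorse. A 99×1398×59 mm beam (x, y, z) sits on two A-frame leg pairs. Each pair is two raked legs of 40×51 mm section (51 mm along y) splaying symmetrically in x. Each leg rises 810 mm vertically over 432 mm of horizontal reach and is 918 mm long along its own axis. Every leg's outer bottom edge rests on the floor and its outer top edge meets a bottom edge of the beam — the left legs (tilting toward +x) meet the beam's −x bottom edge, the right legs (their mirror images, tilting toward −x) meet its +x bottom edge — so the leg tops tuck under the beam, the beam's underside is 810 mm above the floor, and the feet are 963 mm apart outside-to-outside with the beam centred between them. The two leg pairs are set in 81 mm from either end of the beam.


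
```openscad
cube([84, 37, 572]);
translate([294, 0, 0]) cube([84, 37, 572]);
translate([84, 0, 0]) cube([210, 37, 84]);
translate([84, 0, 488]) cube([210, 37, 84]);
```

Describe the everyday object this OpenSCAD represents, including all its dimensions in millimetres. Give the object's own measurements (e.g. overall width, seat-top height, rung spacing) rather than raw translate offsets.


A rectangular picture frame lying in the x–z plane (depth along y). The opening is 210 mm wide (x) by 404 mm tall (z), surrounded by a border 84 mm wide on all four sides. The frame is 37 mm deep and is made of two full-height vertical stiles with two horizontal rails fitted between them.


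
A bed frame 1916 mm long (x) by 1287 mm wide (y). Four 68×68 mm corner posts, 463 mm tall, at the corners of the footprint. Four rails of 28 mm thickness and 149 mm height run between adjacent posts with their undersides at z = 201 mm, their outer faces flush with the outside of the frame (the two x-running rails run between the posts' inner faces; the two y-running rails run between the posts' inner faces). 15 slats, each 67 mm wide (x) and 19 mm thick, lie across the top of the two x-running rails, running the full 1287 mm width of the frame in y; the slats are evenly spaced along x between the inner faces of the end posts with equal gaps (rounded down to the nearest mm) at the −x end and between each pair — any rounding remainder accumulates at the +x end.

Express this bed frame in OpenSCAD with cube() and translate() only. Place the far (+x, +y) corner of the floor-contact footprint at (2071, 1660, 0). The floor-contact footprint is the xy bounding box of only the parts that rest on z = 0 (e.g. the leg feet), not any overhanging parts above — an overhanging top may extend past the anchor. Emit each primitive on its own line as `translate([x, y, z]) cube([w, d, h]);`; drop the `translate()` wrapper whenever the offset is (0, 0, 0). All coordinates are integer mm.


translate([155, 373, 0]) cube([68, 68, 463]);
translate([155, 1592, 0]) cube([68, 68, 463]);
translate([2003, 373, 0]) cube([68, 68, 463]);
translate([2003, 1592, 0]) cube([68, 68, 463]);
translate([223, 373, 201]) cube([1780, 28, 149]);
translate([223, 1632, 201]) cube([1780, 28, 149]);
translate([155, 441, 201]) cube([28, 1151, 149]);
translate([2043, 441, 201]) cube([28, 1151, 149]);
translate([271, 373, 350]) cube([67, 1287, 19]);
translate([386, 373, 350]) cube([67, 1287, 19]);
translate([501, 373, 350]) cube([67, 1287, 19]);
translate([616, 373, 350]) cube([67, 1287, 19]);
translate([731, 373, 350]) cube([67, 1287, 19]);
translate([846, 373, 350]) cube([67, 1287, 19]);
translate([961, 373, 350]) cube([67, 1287, 19]);
translate([1076, 373, 350]) cube([67, 1287, 19]);
translate([1191, 373, 350]) cube([67, 1287, 19]);
translate([1306, 373, 350]) cube([67, 1287, 19]);
translate([1421, 373, 350]) cube([67, 1287, 19]);
translate([1536, 373, 350]) cube([67, 1287, 19]);
translate([1651, 373, 350]) cube([67, 1287, 19]);
translate([1766, 373, 350]) cube([67, 1287, 19]);
translate([1881, 373, 350]) cube([67, 1287, 19]);


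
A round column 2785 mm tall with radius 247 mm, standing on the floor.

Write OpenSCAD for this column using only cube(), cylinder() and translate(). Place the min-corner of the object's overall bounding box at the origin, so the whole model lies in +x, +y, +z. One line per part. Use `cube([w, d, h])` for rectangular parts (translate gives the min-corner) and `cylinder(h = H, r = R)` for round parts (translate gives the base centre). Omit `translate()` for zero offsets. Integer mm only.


translate([247, 247, 0]) cylinder(h = 2785, r = 247);


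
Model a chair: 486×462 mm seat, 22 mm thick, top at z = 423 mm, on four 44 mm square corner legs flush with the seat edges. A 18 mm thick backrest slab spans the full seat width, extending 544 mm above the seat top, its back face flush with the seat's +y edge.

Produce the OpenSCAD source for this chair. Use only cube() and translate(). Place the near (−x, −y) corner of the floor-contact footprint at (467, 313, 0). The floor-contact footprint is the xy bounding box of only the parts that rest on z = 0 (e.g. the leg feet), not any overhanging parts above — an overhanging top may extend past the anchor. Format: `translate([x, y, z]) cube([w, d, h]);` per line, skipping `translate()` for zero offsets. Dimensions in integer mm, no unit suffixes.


translate([467, 313, 401]) cube([486, 462, 22]);
translate([467, 313, 0]) cube([44, 44, 401]);
translate([909, 313, 0]) cube([44, 44, 401]);
translate([467, 731, 0]) cube([44, 44, 401]);
translate([909, 731, 0]) cube([44, 44, 401]);
translate([467, 757, 423]) cube([486, 18, 544]);


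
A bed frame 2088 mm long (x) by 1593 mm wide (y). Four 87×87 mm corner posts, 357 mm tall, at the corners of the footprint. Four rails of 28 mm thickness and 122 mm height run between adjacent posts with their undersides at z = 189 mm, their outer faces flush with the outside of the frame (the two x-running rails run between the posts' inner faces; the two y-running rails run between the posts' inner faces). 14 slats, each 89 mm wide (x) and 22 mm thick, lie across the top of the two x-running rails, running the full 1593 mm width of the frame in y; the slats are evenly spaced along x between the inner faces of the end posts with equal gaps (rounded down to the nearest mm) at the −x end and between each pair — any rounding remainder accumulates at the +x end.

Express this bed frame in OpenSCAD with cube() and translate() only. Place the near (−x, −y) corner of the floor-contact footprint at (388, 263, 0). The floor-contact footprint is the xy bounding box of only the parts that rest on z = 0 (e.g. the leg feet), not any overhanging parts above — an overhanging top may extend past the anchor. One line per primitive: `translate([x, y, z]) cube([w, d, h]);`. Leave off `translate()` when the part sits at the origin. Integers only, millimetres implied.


// slat z = rail_z + rail_h = 189 + 122 = 311
// slat gap = ⌊(1914 − 14·89) / 15⌋ = 44
translate([388, 263, 0]) cube([87, 87, 357]);
translate([388, 1769, 0]) cube([87, 87, 357]);
translate([2389, 263, 0]) cube([87, 87, 357]);
translate([2389, 1769, 0]) cube([87, 87, 357]);
translate([475, 263, 189]) cube([1914, 28, 122]);
translate([475, 1828, 189]) cube([1914, 28, 122]);
translate([388, 350, 189]) cube([28, 1419, 122]);
translate([2448, 350, 189]) cube([28, 1419, 122]);
translate([519, 263, 311]) cube([89, 1593, 22]);
translate([652, 263, 311]) cube([89, 1593, 22]);
translate([785, 263, 311]) cube([89, 1593, 22]);
translate([918, 263, 311]) cube([89, 1593, 22]);
translate([1051, 263, 311]) cube([89, 1593, 22]);
translate([1184, 263, 311]) cube([89, 1593, 22]);
translate([1317, 263, 311]) cube([89, 1593, 22]);
translate([1450, 263, 311]) cube([89, 1593, 22]);
translate([1583, 263, 311]) cube([89, 1593, 22]);
translate([1716, 263, 311]) cube([89, 1593, 22]);
translate([1849, 263, 311]) cube([89, 1593, 22]);
translate([1982, 263, 311]) cube([89, 1593, 22]);
translate([2115, 263, 311]) cube([89, 1593, 22]);
translate([2248, 263, 311]) cube([89, 1593, 22]);


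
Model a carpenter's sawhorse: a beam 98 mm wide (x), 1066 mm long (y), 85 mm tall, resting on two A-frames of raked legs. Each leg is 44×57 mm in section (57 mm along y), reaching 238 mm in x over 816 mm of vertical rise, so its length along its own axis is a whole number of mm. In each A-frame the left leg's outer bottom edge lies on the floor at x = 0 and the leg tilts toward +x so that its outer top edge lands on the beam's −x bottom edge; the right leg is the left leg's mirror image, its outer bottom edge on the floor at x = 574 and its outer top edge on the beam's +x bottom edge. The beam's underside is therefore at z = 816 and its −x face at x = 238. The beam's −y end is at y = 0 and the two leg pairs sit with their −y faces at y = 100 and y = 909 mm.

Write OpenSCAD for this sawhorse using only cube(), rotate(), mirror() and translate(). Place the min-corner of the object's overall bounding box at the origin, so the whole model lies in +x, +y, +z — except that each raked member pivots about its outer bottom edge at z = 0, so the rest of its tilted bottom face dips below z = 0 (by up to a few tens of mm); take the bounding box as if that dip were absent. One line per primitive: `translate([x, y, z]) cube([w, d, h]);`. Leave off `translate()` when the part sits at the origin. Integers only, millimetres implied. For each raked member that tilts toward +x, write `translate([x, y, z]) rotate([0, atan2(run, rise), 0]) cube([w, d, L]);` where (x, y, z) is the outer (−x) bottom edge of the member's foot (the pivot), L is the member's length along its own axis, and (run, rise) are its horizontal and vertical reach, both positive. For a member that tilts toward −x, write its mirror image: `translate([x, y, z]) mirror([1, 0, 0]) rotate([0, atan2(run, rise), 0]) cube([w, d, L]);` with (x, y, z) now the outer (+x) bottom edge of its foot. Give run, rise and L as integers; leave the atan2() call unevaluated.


translate([238, 0, 816]) cube([98, 1066, 85]);
translate([0, 100, 0]) rotate([0, atan2(238, 816), 0]) cube([44, 57, 850]);
translate([574, 100, 0]) mirror([1, 0, 0]) rotate([0, atan2(238, 816), 0]) cube([44, 57, 850]);
translate([0, 909, 0]) rotate([0, atan2(238, 816), 0]) cube([44, 57, 850]);
translate([574, 909, 0]) mirror([1, 0, 0]) rotate([0, atan2(238, 816), 0]) cube([44, 57, 850]);


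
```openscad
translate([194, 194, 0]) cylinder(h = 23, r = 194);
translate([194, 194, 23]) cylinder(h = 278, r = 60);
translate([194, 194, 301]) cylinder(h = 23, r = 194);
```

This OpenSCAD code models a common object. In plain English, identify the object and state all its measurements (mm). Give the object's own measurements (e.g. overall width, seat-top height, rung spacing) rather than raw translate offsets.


A spool: two coaxial disc flanges of radius 194 mm and thickness 23 mm, joined by a core cylinder of radius 60 mm and height 278 mm. The lower flange rests on z = 0 and the three cylinders share a vertical axis.


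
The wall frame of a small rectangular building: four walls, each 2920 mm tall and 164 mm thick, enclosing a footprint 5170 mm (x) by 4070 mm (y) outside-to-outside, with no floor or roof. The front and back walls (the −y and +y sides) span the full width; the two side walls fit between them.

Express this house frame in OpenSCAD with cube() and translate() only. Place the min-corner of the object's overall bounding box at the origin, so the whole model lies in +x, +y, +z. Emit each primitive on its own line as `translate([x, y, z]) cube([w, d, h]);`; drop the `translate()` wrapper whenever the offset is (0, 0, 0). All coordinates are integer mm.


cube([5170, 164, 2920]);
translate([0, 3906, 0]) cube([5170, 164, 2920]);
translate([0, 164, 0]) cube([164, 3742, 2920]);
translate([5006, 164, 0]) cube([164, 3742, 2920]);


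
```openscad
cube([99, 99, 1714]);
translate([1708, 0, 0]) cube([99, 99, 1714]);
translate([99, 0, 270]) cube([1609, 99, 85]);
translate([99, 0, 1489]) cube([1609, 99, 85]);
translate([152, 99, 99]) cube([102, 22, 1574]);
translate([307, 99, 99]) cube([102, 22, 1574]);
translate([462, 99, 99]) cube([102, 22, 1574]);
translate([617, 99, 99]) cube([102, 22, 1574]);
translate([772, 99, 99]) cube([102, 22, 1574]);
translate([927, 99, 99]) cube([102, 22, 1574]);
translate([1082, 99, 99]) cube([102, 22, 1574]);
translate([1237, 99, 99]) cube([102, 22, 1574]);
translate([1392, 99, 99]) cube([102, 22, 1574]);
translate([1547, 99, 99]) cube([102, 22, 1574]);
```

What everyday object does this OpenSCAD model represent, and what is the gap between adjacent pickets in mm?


A fence section. The picket gap is 53 mm.

Two posts, two rails, 10 pickets — a fence section. Span 1609 mm holds 10 pickets of 102 mm with 11 equal gaps: ⌊(1609 − 10·102) / 11⌋ = 53 mm.


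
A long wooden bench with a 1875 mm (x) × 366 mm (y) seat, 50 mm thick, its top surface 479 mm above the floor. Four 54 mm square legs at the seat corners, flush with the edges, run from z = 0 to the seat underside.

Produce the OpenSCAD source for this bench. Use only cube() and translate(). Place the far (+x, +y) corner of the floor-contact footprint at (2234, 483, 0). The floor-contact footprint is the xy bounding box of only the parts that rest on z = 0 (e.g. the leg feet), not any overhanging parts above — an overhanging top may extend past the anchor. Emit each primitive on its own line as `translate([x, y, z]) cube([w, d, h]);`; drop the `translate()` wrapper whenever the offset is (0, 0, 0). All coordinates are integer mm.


translate([359, 117, 429]) cube([1875, 366, 50]);
translate([359, 117, 0]) cube([54, 54, 429]);
translate([359, 429, 0]) cube([54, 54, 429]);
translate([2180, 117, 0]) cube([54, 54, 429]);
translate([2180, 429, 0]) cube([54, 54, 429]);


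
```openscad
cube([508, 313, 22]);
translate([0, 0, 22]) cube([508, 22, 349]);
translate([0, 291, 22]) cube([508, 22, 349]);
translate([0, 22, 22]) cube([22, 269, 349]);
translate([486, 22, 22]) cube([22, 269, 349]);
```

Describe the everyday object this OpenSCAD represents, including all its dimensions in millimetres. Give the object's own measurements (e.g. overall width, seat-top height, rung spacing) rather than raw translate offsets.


An open-topped rectangular box: outside dimensions 508×313×371 mm, with a uniform wall and base thickness of 22 mm. The base is a full 508×313 slab on the floor; four walls sit on top of the base. The front and back walls (the −y and +y sides) span the full width; the two side walls fit between them.


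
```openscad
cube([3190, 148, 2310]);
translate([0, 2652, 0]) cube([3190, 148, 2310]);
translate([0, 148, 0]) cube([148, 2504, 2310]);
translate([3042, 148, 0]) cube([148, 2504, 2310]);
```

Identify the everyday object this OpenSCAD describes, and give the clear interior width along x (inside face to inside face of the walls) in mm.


A house (or room) frame. The interior width is 2894 mm.

Four 2310 mm walls enclosing a rectangle with no floor or roof — a room or house frame. Outside width is 3190 mm and wall thickness is 148 mm, so the interior width is 3190 − 2 × 148 = 2894 mm.


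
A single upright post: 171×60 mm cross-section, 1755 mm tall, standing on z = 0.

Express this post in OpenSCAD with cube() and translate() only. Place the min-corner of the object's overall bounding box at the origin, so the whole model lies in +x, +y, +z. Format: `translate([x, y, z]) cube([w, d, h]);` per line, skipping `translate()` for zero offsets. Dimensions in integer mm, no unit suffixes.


cube([171, 60, 1755]);


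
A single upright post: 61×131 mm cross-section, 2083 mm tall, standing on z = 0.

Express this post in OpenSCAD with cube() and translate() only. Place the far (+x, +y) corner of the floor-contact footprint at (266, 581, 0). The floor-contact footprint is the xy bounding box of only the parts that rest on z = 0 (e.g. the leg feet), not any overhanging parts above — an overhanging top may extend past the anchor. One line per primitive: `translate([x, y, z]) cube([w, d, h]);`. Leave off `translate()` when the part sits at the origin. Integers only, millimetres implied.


translate([205, 450, 0]) cube([61, 131, 2083]);


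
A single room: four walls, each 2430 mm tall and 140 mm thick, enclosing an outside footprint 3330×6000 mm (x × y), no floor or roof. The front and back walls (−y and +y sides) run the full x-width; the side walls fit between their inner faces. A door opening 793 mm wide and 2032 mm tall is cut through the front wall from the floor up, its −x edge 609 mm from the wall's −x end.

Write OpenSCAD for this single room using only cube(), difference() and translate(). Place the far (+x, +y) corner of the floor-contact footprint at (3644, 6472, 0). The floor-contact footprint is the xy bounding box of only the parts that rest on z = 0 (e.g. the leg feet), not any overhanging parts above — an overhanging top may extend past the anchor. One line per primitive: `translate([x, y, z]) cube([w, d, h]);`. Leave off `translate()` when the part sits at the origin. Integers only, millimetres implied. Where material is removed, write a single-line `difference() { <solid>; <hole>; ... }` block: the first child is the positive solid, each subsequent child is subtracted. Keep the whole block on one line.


difference() { translate([314, 472, 0]) cube([3330, 140, 2430]); translate([923, 472, 0]) cube([793, 140, 2032]); }
translate([314, 6332, 0]) cube([3330, 140, 2430]);
translate([314, 612, 0]) cube([140, 5720, 2430]);
translate([3504, 612, 0]) cube([140, 5720, 2430]);


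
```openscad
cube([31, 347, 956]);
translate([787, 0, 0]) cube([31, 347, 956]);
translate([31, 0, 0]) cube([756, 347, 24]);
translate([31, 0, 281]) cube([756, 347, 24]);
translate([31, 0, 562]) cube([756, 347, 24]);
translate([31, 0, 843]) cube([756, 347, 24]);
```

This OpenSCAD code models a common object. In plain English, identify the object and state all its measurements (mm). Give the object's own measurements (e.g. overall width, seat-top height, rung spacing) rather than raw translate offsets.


An open bookshelf. Two side panels, each 31 mm thick, 347 mm deep and 956 mm tall, stand 818 mm apart (outside-to-outside). Between them sit 4 shelves, each 24 mm thick and 347 mm deep, spanning the full gap between the sides. The bottom shelf rests on the floor (its underside at z = 0) and the clear gap between one shelf's top and the next shelf's underside is 257 mm.


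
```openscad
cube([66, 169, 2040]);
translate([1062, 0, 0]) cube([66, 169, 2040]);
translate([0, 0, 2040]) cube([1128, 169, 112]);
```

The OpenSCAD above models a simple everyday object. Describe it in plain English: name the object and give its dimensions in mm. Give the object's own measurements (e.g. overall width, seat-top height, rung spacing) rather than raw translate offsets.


A door frame. The clear opening is 996 mm wide and 2040 mm high. Two 66 mm wide jambs, 169 mm deep, stand either side of the opening from the floor to the top of the opening. A 112 mm thick head sits across the top of both jambs, spanning the full outside width of the frame.


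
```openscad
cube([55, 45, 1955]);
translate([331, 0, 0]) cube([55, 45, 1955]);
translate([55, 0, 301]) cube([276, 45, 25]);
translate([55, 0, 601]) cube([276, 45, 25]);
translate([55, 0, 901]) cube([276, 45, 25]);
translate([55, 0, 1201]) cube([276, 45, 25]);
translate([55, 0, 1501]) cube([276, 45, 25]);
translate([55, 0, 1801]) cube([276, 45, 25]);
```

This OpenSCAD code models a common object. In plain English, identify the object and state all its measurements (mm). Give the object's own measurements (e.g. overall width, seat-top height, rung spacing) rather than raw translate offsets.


A straight ladder. Two 55×45 mm vertical rails, 1955 mm tall, stand 386 mm apart (outside-to-outside) with their front faces coplanar on the −y side. 6 rungs, each 45 mm deep and 25 mm tall, span between the inner faces of the rails, front faces flush with the rails. The lowest rung's underside is at z = 301 mm and rungs are spaced 300 mm apart (underside to underside).


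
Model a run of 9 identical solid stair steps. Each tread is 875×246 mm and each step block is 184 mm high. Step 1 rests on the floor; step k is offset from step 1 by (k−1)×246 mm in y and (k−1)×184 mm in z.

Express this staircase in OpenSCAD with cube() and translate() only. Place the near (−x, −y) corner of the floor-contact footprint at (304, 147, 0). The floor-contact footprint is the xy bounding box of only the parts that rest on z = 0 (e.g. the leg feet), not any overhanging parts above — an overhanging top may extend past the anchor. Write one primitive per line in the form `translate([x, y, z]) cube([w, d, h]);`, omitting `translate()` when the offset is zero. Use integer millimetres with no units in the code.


translate([304, 147, 0]) cube([875, 246, 184]);
translate([304, 393, 184]) cube([875, 246, 184]);
translate([304, 639, 368]) cube([875, 246, 184]);
translate([304, 885, 552]) cube([875, 246, 184]);
translate([304, 1131, 736]) cube([875, 246, 184]);
translate([304, 1377, 920]) cube([875, 246, 184]);
translate([304, 1623, 1104]) cube([875, 246, 184]);
translate([304, 1869, 1288]) cube([875, 246, 184]);
translate([304, 2115, 1472]) cube([875, 246, 184]);


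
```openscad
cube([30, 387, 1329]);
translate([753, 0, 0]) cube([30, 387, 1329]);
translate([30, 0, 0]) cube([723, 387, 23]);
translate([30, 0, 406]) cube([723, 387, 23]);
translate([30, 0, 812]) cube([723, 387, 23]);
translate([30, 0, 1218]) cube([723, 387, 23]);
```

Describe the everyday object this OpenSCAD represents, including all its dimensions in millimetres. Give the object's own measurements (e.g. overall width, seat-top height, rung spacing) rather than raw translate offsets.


An open bookshelf. Two side panels, each 30 mm thick, 387 mm deep and 1329 mm tall, stand 783 mm apart (outside-to-outside). Between them sit 4 shelves, each 23 mm thick and 387 mm deep, spanning the full gap between the sides. The bottom shelf rests on the floor (its underside at z = 0) and the clear gap between one shelf's top and the next shelf's underside is 383 mm.


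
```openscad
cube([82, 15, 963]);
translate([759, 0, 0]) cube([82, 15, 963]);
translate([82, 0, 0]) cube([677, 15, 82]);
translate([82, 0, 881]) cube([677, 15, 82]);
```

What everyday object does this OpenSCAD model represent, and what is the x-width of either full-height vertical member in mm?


A picture frame. The border width is 82 mm.

Four thin pieces enclosing a rectangular opening — a picture frame. The two full-height stiles are 963 mm tall; the top rail sits at z = 881 and is 82 mm tall, so the border above the opening is 963 − 881 = 82 mm, matching the stile x-width.


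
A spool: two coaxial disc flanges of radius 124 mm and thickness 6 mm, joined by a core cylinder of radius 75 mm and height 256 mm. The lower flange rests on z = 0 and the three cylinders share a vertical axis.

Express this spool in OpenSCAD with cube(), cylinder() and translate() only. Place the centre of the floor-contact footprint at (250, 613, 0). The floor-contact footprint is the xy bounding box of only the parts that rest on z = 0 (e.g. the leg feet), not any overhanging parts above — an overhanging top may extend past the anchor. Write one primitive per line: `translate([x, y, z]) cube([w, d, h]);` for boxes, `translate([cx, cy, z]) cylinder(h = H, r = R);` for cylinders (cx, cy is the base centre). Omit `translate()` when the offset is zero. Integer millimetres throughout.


translate([250, 613, 0]) cylinder(h = 6, r = 124);
translate([250, 613, 6]) cylinder(h = 256, r = 75);
translate([250, 613, 262]) cylinder(h = 6, r = 124);


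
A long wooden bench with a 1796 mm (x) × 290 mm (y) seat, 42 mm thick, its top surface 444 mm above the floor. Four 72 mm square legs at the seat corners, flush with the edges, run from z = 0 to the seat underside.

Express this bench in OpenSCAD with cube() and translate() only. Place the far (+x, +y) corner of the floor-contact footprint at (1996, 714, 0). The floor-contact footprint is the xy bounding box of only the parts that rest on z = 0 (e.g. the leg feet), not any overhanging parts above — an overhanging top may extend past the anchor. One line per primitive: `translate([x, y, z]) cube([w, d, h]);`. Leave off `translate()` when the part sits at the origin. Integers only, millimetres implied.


translate([200, 424, 402]) cube([1796, 290, 42]);
translate([200, 424, 0]) cube([72, 72, 402]);
translate([200, 642, 0]) cube([72, 72, 402]);
translate([1924, 424, 0]) cube([72, 72, 402]);
translate([1924, 642, 0]) cube([72, 72, 402]);


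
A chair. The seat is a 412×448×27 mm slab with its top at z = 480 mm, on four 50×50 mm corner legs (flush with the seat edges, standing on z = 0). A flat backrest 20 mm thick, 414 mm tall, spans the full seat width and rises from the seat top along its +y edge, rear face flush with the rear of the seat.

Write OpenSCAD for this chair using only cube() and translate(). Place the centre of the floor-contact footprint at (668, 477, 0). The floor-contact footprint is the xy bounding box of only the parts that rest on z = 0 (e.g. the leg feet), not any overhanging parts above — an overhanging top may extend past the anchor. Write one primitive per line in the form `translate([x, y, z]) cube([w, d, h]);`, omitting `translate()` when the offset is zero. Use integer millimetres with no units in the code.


translate([462, 253, 453]) cube([412, 448, 27]);
translate([462, 253, 0]) cube([50, 50, 453]);
translate([824, 253, 0]) cube([50, 50, 453]);
translate([462, 651, 0]) cube([50, 50, 453]);
translate([824, 651, 0]) cube([50, 50, 453]);
translate([462, 681, 480]) cube([412, 20, 414]);


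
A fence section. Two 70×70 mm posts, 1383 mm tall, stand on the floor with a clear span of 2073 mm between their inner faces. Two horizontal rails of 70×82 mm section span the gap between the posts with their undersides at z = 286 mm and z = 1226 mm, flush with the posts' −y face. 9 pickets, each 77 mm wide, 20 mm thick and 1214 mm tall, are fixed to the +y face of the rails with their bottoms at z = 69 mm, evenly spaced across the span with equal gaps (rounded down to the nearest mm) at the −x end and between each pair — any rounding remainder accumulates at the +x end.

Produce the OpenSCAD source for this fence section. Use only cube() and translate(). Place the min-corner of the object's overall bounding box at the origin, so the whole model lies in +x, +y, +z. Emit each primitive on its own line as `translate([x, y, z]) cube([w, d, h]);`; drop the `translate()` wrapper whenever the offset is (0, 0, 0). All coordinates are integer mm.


cube([70, 70, 1383]);
translate([2143, 0, 0]) cube([70, 70, 1383]);
translate([70, 0, 286]) cube([2073, 70, 82]);
translate([70, 0, 1226]) cube([2073, 70, 82]);
translate([208, 70, 69]) cube([77, 20, 1214]);
translate([423, 70, 69]) cube([77, 20, 1214]);
translate([638, 70, 69]) cube([77, 20, 1214]);
translate([853, 70, 69]) cube([77, 20, 1214]);
translate([1068, 70, 69]) cube([77, 20, 1214]);
translate([1283, 70, 69]) cube([77, 20, 1214]);
translate([1498, 70, 69]) cube([77, 20, 1214]);
translate([1713, 70, 69]) cube([77, 20, 1214]);
translate([1928, 70, 69]) cube([77, 20, 1214]);


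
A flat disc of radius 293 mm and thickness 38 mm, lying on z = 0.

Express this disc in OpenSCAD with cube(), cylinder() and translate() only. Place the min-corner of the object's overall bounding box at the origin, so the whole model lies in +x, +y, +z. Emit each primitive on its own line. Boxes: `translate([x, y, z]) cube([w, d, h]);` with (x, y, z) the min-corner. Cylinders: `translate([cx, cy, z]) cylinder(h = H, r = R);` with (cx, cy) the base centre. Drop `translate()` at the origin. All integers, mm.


translate([293, 293, 0]) cylinder(h = 38, r = 293);


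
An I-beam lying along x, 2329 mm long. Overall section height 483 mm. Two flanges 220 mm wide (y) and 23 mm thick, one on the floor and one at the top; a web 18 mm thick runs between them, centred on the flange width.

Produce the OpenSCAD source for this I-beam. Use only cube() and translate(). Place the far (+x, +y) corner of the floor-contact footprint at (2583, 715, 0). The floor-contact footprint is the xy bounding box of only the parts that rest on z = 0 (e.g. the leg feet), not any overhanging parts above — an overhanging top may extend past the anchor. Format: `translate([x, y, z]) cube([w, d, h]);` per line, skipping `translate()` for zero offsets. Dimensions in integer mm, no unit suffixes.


translate([254, 495, 0]) cube([2329, 220, 23]);
translate([254, 596, 23]) cube([2329, 18, 437]);
translate([254, 495, 460]) cube([2329, 220, 23]);


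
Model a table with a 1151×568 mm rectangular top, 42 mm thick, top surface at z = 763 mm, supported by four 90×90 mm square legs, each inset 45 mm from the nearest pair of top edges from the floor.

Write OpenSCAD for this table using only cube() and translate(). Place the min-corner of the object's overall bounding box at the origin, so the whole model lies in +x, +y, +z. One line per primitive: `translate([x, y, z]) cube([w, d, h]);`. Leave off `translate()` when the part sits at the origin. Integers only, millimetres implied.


translate([0, 0, 721]) cube([1151, 568, 42]);
translate([45, 45, 0]) cube([90, 90, 721]);
translate([1016, 45, 0]) cube([90, 90, 721]);
translate([45, 433, 0]) cube([90, 90, 721]);
translate([1016, 433, 0]) cube([90, 90, 721]);


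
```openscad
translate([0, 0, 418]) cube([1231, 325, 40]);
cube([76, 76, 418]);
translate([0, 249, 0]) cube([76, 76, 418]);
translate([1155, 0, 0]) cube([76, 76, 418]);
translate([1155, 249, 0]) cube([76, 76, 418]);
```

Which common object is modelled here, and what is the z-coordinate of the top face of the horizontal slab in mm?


A bench. The seat-top height is 458 mm.

A long slab on four corner posts — a bench. The slab sits at z = 418 with thickness 40, so the top is 418 + 40 = 458 mm.


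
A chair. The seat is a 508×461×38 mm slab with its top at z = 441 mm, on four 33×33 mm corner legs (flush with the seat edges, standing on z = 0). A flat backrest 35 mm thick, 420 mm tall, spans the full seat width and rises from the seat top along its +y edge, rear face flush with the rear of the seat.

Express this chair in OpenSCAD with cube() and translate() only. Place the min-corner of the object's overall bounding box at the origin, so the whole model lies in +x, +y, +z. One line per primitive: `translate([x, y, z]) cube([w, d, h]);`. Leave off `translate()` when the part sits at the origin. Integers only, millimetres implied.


translate([0, 0, 403]) cube([508, 461, 38]);
cube([33, 33, 403]);
translate([475, 0, 0]) cube([33, 33, 403]);
translate([0, 428, 0]) cube([33, 33, 403]);
translate([475, 428, 0]) cube([33, 33, 403]);
translate([0, 426, 441]) cube([508, 35, 420]);


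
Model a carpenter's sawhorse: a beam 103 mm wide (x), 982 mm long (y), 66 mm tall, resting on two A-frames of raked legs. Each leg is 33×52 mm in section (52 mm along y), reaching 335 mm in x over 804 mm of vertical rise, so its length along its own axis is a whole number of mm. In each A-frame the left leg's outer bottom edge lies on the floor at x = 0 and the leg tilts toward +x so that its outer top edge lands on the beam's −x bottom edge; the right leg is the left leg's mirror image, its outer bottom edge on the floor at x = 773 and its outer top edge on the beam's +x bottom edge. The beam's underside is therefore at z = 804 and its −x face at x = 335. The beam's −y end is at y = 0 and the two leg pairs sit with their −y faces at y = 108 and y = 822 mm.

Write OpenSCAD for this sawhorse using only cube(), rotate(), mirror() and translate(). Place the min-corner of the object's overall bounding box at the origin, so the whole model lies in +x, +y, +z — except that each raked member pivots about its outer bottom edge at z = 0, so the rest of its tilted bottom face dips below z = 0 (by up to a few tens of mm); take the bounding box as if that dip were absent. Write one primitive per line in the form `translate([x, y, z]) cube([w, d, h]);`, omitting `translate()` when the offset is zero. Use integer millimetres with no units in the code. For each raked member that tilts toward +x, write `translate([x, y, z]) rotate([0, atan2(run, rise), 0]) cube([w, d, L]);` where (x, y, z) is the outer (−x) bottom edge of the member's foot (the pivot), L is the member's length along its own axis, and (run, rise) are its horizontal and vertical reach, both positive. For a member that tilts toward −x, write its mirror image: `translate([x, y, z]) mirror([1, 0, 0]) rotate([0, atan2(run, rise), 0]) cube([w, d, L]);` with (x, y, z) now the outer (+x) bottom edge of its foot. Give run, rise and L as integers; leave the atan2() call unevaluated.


translate([335, 0, 804]) cube([103, 982, 66]);
translate([0, 108, 0]) rotate([0, atan2(335, 804), 0]) cube([33, 52, 871]);
translate([773, 108, 0]) mirror([1, 0, 0]) rotate([0, atan2(335, 804), 0]) cube([33, 52, 871]);
translate([0, 822, 0]) rotate([0, atan2(335, 804), 0]) cube([33, 52, 871]);
translate([773, 822, 0]) mirror([1, 0, 0]) rotate([0, atan2(335, 804), 0]) cube([33, 52, 871]);


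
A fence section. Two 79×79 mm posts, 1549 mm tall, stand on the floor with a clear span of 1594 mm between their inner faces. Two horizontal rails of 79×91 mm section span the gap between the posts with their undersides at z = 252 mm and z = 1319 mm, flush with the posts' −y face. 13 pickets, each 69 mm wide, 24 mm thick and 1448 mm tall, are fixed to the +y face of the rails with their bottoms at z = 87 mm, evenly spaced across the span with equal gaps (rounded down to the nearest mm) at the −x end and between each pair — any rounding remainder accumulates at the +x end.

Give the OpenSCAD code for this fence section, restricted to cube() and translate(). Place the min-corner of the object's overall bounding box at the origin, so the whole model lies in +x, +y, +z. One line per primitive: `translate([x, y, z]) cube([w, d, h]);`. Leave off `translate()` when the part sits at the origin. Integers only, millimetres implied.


cube([79, 79, 1549]);
translate([1673, 0, 0]) cube([79, 79, 1549]);
translate([79, 0, 252]) cube([1594, 79, 91]);
translate([79, 0, 1319]) cube([1594, 79, 91]);
translate([128, 79, 87]) cube([69, 24, 1448]);
translate([246, 79, 87]) cube([69, 24, 1448]);
translate([364, 79, 87]) cube([69, 24, 1448]);
translate([482, 79, 87]) cube([69, 24, 1448]);
translate([600, 79, 87]) cube([69, 24, 1448]);
translate([718, 79, 87]) cube([69, 24, 1448]);
translate([836, 79, 87]) cube([69, 24, 1448]);
translate([954, 79, 87]) cube([69, 24, 1448]);
translate([1072, 79, 87]) cube([69, 24, 1448]);
translate([1190, 79, 87]) cube([69, 24, 1448]);
translate([1308, 79, 87]) cube([69, 24, 1448]);
translate([1426, 79, 87]) cube([69, 24, 1448]);
translate([1544, 79, 87]) cube([69, 24, 1448]);


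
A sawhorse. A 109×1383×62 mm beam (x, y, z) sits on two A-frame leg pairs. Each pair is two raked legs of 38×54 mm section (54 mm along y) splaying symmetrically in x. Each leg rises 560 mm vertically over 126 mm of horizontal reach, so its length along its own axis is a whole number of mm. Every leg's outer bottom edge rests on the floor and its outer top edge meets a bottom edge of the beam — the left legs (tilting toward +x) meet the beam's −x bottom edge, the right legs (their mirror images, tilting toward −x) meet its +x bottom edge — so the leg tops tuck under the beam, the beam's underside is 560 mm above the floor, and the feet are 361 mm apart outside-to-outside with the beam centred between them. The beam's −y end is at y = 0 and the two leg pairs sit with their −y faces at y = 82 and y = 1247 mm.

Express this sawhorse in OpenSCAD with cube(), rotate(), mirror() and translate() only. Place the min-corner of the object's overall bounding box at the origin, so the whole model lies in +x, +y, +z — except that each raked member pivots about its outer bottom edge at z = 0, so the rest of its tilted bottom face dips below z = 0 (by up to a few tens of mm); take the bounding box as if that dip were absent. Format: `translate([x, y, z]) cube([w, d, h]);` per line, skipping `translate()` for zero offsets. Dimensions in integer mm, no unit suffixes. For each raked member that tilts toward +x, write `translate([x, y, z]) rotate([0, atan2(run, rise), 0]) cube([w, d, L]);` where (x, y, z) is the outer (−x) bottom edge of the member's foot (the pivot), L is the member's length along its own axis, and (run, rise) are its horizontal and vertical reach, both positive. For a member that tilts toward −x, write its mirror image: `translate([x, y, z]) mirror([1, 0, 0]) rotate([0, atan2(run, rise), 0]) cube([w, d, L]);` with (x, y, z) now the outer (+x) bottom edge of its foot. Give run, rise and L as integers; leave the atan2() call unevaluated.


translate([126, 0, 560]) cube([109, 1383, 62]);
translate([0, 82, 0]) rotate([0, atan2(126, 560), 0]) cube([38, 54, 574]);
translate([361, 82, 0]) mirror([1, 0, 0]) rotate([0, atan2(126, 560), 0]) cube([38, 54, 574]);
translate([0, 1247, 0]) rotate([0, atan2(126, 560), 0]) cube([38, 54, 574]);
translate([361, 1247, 0]) mirror([1, 0, 0]) rotate([0, atan2(126, 560), 0]) cube([38, 54, 574]);
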